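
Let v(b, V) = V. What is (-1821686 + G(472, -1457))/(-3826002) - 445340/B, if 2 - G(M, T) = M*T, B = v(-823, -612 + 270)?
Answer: 142021629320/109041057 ≈ 1302.5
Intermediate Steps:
B = -342 (B = -612 + 270 = -342)
G(M, T) = 2 - M*T
(-1821686 + G(472, -1457))/(-3826002) - 445340/B = (-1821686 + (2 - 1*472*(-1457)))/(-3826002) - 445340/(-342) = (-1821686 + (2 + 687704))*(-1/3826002) - 445340*(-1/342) = (-1821686 + 687706)*(-1/3826002) + 222670/171 = -1133980*(-1/3826002) + 222670/171 = 566990/1913001 + 222670/171 = 142021629320/109041057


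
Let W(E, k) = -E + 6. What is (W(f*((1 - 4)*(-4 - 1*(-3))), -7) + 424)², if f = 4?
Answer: 174724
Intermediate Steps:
W(E, k) = 6 - E
(W(f*((1 - 4)*(-4 - 1*(-3))), -7) + 424)² = ((6 - 4*(1 - 4)*(-4 - 1*(-3))) + 424)² = ((6 - 4*(-3*(-4 + 3))) + 424)² = ((6 - 4*(-3*(-1))) + 424)² = ((6 - 4*3) + 424)² = ((6 - 1*12) + 424)² = ((6 - 12) + 424)² = (-6 + 424)² = 418² = 174724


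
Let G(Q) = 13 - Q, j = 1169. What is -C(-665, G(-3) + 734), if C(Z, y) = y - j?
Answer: 419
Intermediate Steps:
C(Z, y) = -1169 + y (C(Z, y) = y - 1*1169 = y - 1169 = -1169 + y)
-C(-665, G(-3) + 734) = -(-1169 + ((13 - 1*(-3)) + 734)) = -(-1169 + ((13 + 3) + 734)) = -(-1169 + (16 + 734)) = -(-1169 + 750) = -1*(-419) = 419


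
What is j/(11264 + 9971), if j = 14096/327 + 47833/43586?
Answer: 20323537/9763046070 ≈ 0.0020817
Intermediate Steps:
j = 20323537/459762 (j = 14096*(1/327) + 47833*(1/43586) = 14096/327 + 1543/1406 = 20323537/459762 ≈ 44.204)
j/(11264 + 9971) = 20323537/(459762*(11264 + 9971)) = (20323537/459762)/21235 = (20323537/459762)*(1/21235) = 20323537/9763046070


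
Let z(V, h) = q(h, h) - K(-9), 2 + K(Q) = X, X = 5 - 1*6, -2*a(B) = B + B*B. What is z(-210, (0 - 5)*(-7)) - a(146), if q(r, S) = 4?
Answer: 10738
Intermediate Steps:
a(B) = -B/2 - B²/2 (a(B) = -(B + B*B)/2 = -(B + B²)/2 = -B/2 - B²/2)
X = -1 (X = 5 - 6 = -1)
K(Q) = -3 (K(Q) = -2 - 1 = -3)
z(V, h) = 7 (z(V, h) = 4 - 1*(-3) = 4 + 3 = 7)
z(-210, (0 - 5)*(-7)) - a(146) = 7 - (-1)*146*(1 + 146)/2 = 7 - (-1)*146*147/2 = 7 - 1*(-10731) = 7 + 10731 = 10738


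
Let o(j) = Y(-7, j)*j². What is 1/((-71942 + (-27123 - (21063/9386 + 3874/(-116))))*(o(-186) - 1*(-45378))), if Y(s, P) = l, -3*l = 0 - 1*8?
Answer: -4693/63967582514808 ≈ -7.3365e-11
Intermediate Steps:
l = 8/3 (l = -(0 - 1*8)/3 = -(0 - 8)/3 = -⅓*(-8) = 8/3 ≈ 2.6667)
Y(s, P) = 8/3
o(j) = 8*j²/3
1/((-71942 + (-27123 - (21063/9386 + 3874/(-116))))*(o(-186) - 1*(-45378))) = 1/((-71942 + (-27123 - (21063/9386 + 3874/(-116))))*((8/3)*(-186)² - 1*(-45378))) = 1/((-71942 + (-27123 - (21063*(1/9386) + 3874*(-1/116))))*((8/3)*34596 + 45378)) = 1/((-71942 + (-27123 - (21063/9386 - 1937/58)))*(92256 + 45378)) = 1/(-71942 + (-27123 - 1*(-4239757/136097))*137634) = (1/137634)/(-71942 + (-27123 + 4239757/136097)) = (1/137634)/(-71942 - 3687119174/136097) = (1/137634)/(-13478209548/136097) = -136097/13478209548*1/137634 = -4693/63967582514808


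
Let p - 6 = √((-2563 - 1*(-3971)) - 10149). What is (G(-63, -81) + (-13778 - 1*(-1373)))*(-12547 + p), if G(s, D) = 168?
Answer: 153464217 - 12237*I*√8741 ≈ 1.5346e+8 - 1.1441e+6*I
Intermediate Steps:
p = 6 + I*√8741 (p = 6 + √((-2563 - 1*(-3971)) - 10149) = 6 + √((-2563 + 3971) - 10149) = 6 + √(1408 - 10149) = 6 + √(-8741) = 6 + I*√8741 ≈ 6.0 + 93.493*I)
(G(-63, -81) + (-13778 - 1*(-1373)))*(-12547 + p) = (168 + (-13778 - 1*(-1373)))*(-12547 + (6 + I*√8741)) = (168 + (-13778 + 1373))*(-12541 + I*√8741) = (168 - 12405)*(-12541 + I*√8741) = -12237*(-12541 + I*√8741) = 153464217 - 12237*I*√8741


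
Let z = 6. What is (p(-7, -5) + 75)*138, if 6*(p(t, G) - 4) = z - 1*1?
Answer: 11017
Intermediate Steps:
p(t, G) = 29/6 (p(t, G) = 4 + (6 - 1*1)/6 = 4 + (6 - 1)/6 = 4 + (1/6)*5 = 4 + 5/6 = 29/6)
(p(-7, -5) + 75)*138 = (29/6 + 75)*138 = (479/6)*138 = 11017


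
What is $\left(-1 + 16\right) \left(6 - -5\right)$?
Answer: $165$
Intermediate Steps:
$\left(-1 + 16\right) \left(6 - -5\right) = 15 \left(6 + 5\right) = 15 \cdot 11 = 165$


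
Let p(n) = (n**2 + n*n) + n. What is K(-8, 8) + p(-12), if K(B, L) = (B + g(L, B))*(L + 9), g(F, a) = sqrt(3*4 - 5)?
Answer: 140 + 17*sqrt(7) ≈ 184.98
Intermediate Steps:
g(F, a) = sqrt(7) (g(F, a) = sqrt(12 - 5) = sqrt(7))
K(B, L) = (9 + L)*(B + sqrt(7)) (K(B, L) = (B + sqrt(7))*(L + 9) = (B + sqrt(7))*(9 + L) = (9 + L)*(B + sqrt(7)))
p(n) = n + 2*n**2 (p(n) = (n**2 + n**2) + n = 2*n**2 + n = n + 2*n**2)
K(-8, 8) + p(-12) = (9*(-8) + 9*sqrt(7) - 8*8 + 8*sqrt(7)) - 12*(1 + 2*(-12)) = (-72 + 9*sqrt(7) - 64 + 8*sqrt(7)) - 12*(1 - 24) = (-136 + 17*sqrt(7)) - 12*(-23) = (-136 + 17*sqrt(7)) + 276 = 140 + 17*sqrt(7)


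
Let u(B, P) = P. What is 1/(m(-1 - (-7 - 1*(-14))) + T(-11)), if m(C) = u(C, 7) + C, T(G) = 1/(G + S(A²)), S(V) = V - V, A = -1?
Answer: -11/12 ≈ -0.91667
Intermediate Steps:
S(V) = 0
T(G) = 1/G (T(G) = 1/(G + 0) = 1/G)
m(C) = 7 + C
1/(m(-1 - (-7 - 1*(-14))) + T(-11)) = 1/((7 + (-1 - (-7 - 1*(-14)))) + 1/(-11)) = 1/((7 + (-1 - (-7 + 14))) - 1/11) = 1/((7 + (-1 - 1*7)) - 1/11) = 1/((7 + (-1 - 7)) - 1/11) = 1/((7 - 8) - 1/11) = 1/(-1 - 1/11) = 1/(-12/11) = -11/12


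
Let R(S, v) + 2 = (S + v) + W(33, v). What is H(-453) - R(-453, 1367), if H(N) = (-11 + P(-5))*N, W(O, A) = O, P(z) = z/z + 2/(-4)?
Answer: 7623/2 ≈ 3811.5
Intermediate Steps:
P(z) = ½ (P(z) = 1 + 2*(-¼) = 1 - ½ = ½)
H(N) = -21*N/2 (H(N) = (-11 + ½)*N = -21*N/2)
R(S, v) = 31 + S + v (R(S, v) = -2 + ((S + v) + 33) = -2 + (33 + S + v) = 31 + S + v)
H(-453) - R(-453, 1367) = -21/2*(-453) - (31 - 453 + 1367) = 9513/2 - 1*945 = 9513/2 - 945 = 7623/2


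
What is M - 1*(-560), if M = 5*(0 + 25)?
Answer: 685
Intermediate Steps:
M = 125 (M = 5*25 = 125)
M - 1*(-560) = 125 - 1*(-560) = 125 + 560 = 685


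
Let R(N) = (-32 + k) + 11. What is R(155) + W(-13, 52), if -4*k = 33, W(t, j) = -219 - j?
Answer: -1201/4 ≈ -300.25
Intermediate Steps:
k = -33/4 (k = -¼*33 = -33/4 ≈ -8.2500)
R(N) = -117/4 (R(N) = (-32 - 33/4) + 11 = -161/4 + 11 = -117/4)
R(155) + W(-13, 52) = -117/4 + (-219 - 1*52) = -117/4 + (-219 - 52) = -117/4 - 271 = -1201/4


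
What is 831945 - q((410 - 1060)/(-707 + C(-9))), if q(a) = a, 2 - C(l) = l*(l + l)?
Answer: 721295665/867 ≈ 8.3194e+5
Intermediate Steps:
C(l) = 2 - 2*l² (C(l) = 2 - l*(l + l) = 2 - l*2*l = 2 - 2*l²)
831945 - q((410 - 1060)/(-707 + C(-9))) = 831945 - (410 - 1060)/(-707 + (2 - 2*(-9)²)) = 831945 - (-650)/(-707 + (2 - 2*81)) = 831945 - (-650)/(-707 + (2 - 162)) = 831945 - (-650)/(-707 - 160) = 831945 - (-650)/(-867) = 831945 - (-650)*(-1)/867 = 831945 - 1*650/867 = 831945 - 650/867 = 721295665/867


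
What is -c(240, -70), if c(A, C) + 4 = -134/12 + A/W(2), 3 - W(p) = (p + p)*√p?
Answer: 6413/138 + 960*√2/23 ≈ 105.50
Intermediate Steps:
W(p) = 3 - 2*p^(3/2) (W(p) = 3 - (p + p)*√p = 3 - 2*p*√p = 3 - 2*p^(3/2))
c(A, C) = -91/6 + A/(3 - 4*√2) (c(A, C) = -4 + (-134/12 + A/(3 - 4*√2)) = -4 + (-134*1/12 + A/(3 - 4*√2)) = -4 + (-67/6 + A/(3 - 4*√2)) = -91/6 + A/(3 - 4*√2))
-c(240, -70) = -(-91/6 - 3/23*240 - 4/23*240*√2) = -(-91/6 - 720/23 - 960*√2/23) = -(-6413/138 - 960*√2/23) = 6413/138 + 960*√2/23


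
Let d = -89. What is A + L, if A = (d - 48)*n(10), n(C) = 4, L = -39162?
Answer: -39710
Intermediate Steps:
A = -548 (A = (-89 - 48)*4 = -137*4 = -548)
A + L = -548 - 39162 = -39710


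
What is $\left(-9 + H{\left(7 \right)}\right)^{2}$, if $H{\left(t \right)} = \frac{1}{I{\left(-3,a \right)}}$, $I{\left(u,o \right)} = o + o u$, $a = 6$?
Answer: $\frac{11881}{144} \approx 82.507$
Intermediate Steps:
$H{\left(t \right)} = - \frac{1}{12}$ ($H{\left(t \right)} = \frac{1}{6 \left(1 - 3\right)} = \frac{1}{6 \left(-2\right)} = \frac{1}{-12} = - \frac{1}{12}$)
$\left(-9 + H{\left(7 \right)}\right)^{2} = \left(-9 - \frac{1}{12}\right)^{2} = \left(- \frac{109}{12}\right)^{2} = \frac{11881}{144}$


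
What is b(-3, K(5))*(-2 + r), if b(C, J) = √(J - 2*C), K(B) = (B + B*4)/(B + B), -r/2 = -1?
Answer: 0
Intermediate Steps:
r = 2 (r = -2*(-1) = 2)
K(B) = 5/2 (K(B) = (B + 4*B)/((2*B)) = (5*B)*(1/(2*B)) = 5/2)
b(-3, K(5))*(-2 + r) = √(5/2 - 2*(-3))*(-2 + 2) = √(5/2 + 6)*0 = √(17/2)*0 = (√34/2)*0 = 0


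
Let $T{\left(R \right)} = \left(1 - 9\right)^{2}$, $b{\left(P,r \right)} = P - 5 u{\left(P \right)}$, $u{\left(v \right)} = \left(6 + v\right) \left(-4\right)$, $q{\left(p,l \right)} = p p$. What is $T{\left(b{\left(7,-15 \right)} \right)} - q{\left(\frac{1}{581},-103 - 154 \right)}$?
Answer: $\frac{21603903}{337561} \approx 64.0$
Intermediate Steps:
$q{\left(p,l \right)} = p^{2}$
$u{\left(v \right)} = -24 - 4 v$
$b{\left(P,r \right)} = 120 + 21 P$ ($b{\left(P,r \right)} = P - 5 \left(-24 - 4 P\right) = P + \left(120 + 20 P\right) = 120 + 21 P$)
$T{\left(R \right)} = 64$ ($T{\left(R \right)} = \left(-8\right)^{2} = 64$)
$T{\left(b{\left(7,-15 \right)} \right)} - q{\left(\frac{1}{581},-103 - 154 \right)} = 64 - \left(\frac{1}{581}\right)^{2} = 64 - \frac{1}{337561} = \frac{21603903}{337561}$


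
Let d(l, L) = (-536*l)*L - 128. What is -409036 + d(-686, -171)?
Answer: -63285180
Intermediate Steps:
d(l, L) = -128 - 536*L*l (d(l, L) = -536*L*l - 128 = -128 - 536*L*l)
-409036 + d(-686, -171) = -409036 + (-128 - 536*(-171)*(-686)) = -409036 + (-128 - 62876016) = -409036 - 62876144 = -63285180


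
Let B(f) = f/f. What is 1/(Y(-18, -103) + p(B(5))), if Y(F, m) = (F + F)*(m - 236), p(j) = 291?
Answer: 1/12495 ≈ 8.0032e-5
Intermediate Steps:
B(f) = 1
Y(F, m) = 2*F*(-236 + m) (Y(F, m) = (2*F)*(-236 + m) = 2*F*(-236 + m))
1/(Y(-18, -103) + p(B(5))) = 1/(2*(-18)*(-236 - 103) + 291) = 1/(2*(-18)*(-339) + 291) = 1/(12204 + 291) = 1/12495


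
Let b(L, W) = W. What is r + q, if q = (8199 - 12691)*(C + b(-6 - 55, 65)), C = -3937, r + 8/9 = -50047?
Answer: 156086785/9 ≈ 1.7343e+7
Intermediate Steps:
r = -450431/9 (r = -8/9 - 50047 = -450431/9 ≈ -50048.)
q = 17393024 (q = (8199 - 12691)*(-3937 + 65) = -4492*(-3872) = 17393024)
r + q = -450431/9 + 17393024 = 156086785/9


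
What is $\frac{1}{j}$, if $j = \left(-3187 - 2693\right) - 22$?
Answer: $- \frac{1}{5902} \approx -0.00016943$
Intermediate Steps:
$j = -5902$ ($j = -5880 - 22 = -5902$)
$\frac{1}{j} = \frac{1}{-5902} = - \frac{1}{5902}$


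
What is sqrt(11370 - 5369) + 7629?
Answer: 7629 + sqrt(6001) ≈ 7706.5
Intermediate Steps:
sqrt(11370 - 5369) + 7629 = sqrt(6001) + 7629 = 7629 + sqrt(6001)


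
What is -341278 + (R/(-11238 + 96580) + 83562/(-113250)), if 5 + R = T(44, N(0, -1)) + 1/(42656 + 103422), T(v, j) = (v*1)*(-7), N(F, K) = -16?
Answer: -80305229482110677027/235306861259500 ≈ -3.4128e+5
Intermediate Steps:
T(v, j) = -7*v (T(v, j) = v*(-7) = -7*v)
R = -45722413/146078 (R = -5 + (-7*44 + 1/(42656 + 103422)) = -5 + (-308 + 1/146078) = -5 - 44992023/146078 = -45722413/146078 ≈ -313.00)
-341278 + (R/(-11238 + 96580) + 83562/(-113250)) = -341278 + (-45722413/(146078*(-11238 + 96580)) + 83562/(-113250)) = -341278 + (-45722413/146078/85342 + 83562*(-1/113250)) = -341278 + (-45722413/146078*1/85342 - 13927/18875) = -341278 + (-45722413/12466588676 - 13927/18875) = -341278 - 174485191036027/235306861259500 = -80305229482110677027/235306861259500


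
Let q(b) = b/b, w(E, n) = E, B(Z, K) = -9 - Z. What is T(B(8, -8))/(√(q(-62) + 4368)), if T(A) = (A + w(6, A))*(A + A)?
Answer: 22*√4369/257 ≈ 5.6582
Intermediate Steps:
q(b) = 1
T(A) = 2*A*(6 + A) (T(A) = (A + 6)*(A + A) = (6 + A)*(2*A) = 2*A*(6 + A))
T(B(8, -8))/(√(q(-62) + 4368)) = (2*(-9 - 1*8)*(6 + (-9 - 1*8)))/(√(1 + 4368)) = (2*(-9 - 8)*(6 + (-9 - 8)))/(√4369) = (2*(-17)*(6 - 17))*(√4369/4369) = (2*(-17)*(-11))*(√4369/4369) = 374*(√4369/4369) = 22*√4369/257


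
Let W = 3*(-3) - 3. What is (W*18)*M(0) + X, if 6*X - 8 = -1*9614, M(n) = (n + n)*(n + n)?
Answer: -1601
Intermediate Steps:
W = -12 (W = -9 - 3 = -12)
M(n) = 4*n**2 (M(n) = (2*n)*(2*n) = 4*n**2)
X = -1601 (X = 4/3 + (-1*9614)/6 = 4/3 + (1/6)*(-9614) = 4/3 - 4807/3 = -1601)
(W*18)*M(0) + X = (-12*18)*(4*0**2) - 1601 = -864*0 - 1601 = -216*0 - 1601 = 0 - 1601 = -1601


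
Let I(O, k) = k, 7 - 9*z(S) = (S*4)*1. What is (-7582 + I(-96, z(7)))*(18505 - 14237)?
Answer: -97109804/3 ≈ -3.2370e+7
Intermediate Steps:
z(S) = 7/9 - 4*S/9 (z(S) = 7/9 - S*4/9 = 7/9 - 4*S/9)
(-7582 + I(-96, z(7)))*(18505 - 14237) = (-7582 + (7/9 - 4/9*7))*(18505 - 14237) = (-7582 + (7/9 - 28/9))*4268 = (-7582 - 7/3)*4268 = -22753/3*4268 = -97109804/3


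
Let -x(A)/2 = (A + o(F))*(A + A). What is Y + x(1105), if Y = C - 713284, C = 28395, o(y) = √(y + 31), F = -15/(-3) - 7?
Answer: -5568989 - 4420*√29 ≈ -5.5928e+6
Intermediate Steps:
F = -2 (F = -15*(-⅓) - 7 = 5 - 7 = -2)
o(y) = √(31 + y)
x(A) = -4*A*(A + √29) (x(A) = -2*(A + √(31 - 2))*(A + A) = -2*(A + √29)*2*A = -4*A*(A + √29))
Y = -684889 (Y = 28395 - 713284 = -684889)
Y + x(1105) = -684889 - 4*1105*(1105 + √29) = -684889 + (-4884100 - 4420*√29) = -5568989 - 4420*√29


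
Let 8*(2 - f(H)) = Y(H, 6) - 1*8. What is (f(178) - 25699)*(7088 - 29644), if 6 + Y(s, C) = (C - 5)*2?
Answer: 579587698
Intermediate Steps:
Y(s, C) = -16 + 2*C (Y(s, C) = -6 + (C - 5)*2 = -6 + (-5 + C)*2 = -6 + (-10 + 2*C) = -16 + 2*C)
f(H) = 7/2 (f(H) = 2 - ((-16 + 2*6) - 1*8)/8 = 2 - ((-16 + 12) - 8)/8 = 2 - (-4 - 8)/8 = 2 - ⅛*(-12) = 2 + 3/2 = 7/2)
(f(178) - 25699)*(7088 - 29644) = (7/2 - 25699)*(7088 - 29644) = -51391/2*(-22556) = 579587698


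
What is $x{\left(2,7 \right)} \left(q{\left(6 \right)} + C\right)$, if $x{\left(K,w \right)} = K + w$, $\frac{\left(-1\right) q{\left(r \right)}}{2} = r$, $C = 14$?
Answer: $18$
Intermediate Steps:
$q{\left(r \right)} = - 2 r$
$x{\left(2,7 \right)} \left(q{\left(6 \right)} + C\right) = \left(2 + 7\right) \left(\left(-2\right) 6 + 14\right) = 9 \left(-12 + 14\right) = 9 \cdot 2 = 18$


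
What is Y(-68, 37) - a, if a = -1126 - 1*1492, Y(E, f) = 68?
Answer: 2686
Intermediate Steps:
a = -2618 (a = -1126 - 1492 = -2618)
Y(-68, 37) - a = 68 - 1*(-2618) = 68 + 2618 = 2686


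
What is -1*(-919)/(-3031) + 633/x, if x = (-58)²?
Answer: -1172893/10196284 ≈ -0.11503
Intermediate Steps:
x = 3364
-1*(-919)/(-3031) + 633/x = -1*(-919)/(-3031) + 633/3364 = 919*(-1/3031) + 633*(1/3364) = -919/3031 + 633/3364 = -1172893/10196284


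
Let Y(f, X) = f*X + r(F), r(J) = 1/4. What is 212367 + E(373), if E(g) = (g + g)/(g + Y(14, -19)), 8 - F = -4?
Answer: 91108427/429 ≈ 2.1237e+5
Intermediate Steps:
F = 12 (F = 8 - 1*(-4) = 8 + 4 = 12)
r(J) = 1/4
Y(f, X) = 1/4 + X*f (Y(f, X) = f*X + 1/4 = X*f + 1/4 = 1/4 + X*f)
E(g) = 2*g/(-1063/4 + g) (E(g) = (g + g)/(g + (1/4 - 19*14)) = (2*g)/(g + (1/4 - 266)) = (2*g)/(g - 1063/4) = (2*g)/(-1063/4 + g) = 2*g/(-1063/4 + g))
212367 + E(373) = 212367 + 8*373/(-1063 + 4*373) = 212367 + 8*373/(-1063 + 1492) = 212367 + 8*373/429 = 212367 + 8*373*(1/429) = 212367 + 2984/429 = 91108427/429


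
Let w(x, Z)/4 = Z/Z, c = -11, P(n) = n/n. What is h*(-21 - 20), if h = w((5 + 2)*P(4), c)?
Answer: -164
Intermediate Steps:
P(n) = 1
w(x, Z) = 4 (w(x, Z) = 4*(Z/Z) = 4*1 = 4)
h = 4
h*(-21 - 20) = 4*(-21 - 20) = 4*(-41) = -164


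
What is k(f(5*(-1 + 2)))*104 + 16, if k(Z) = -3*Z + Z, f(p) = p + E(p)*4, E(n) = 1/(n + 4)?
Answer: -10048/9 ≈ -1116.4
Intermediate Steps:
E(n) = 1/(4 + n)
f(p) = p + 4/(4 + p)
k(Z) = -2*Z
k(f(5*(-1 + 2)))*104 + 16 = -2*(4 + (5*(-1 + 2))*(4 + 5*(-1 + 2)))/(4 + 5*(-1 + 2))*104 + 16 = -2*(4 + (5*1)*(4 + 5*1))/(4 + 5*1)*104 + 16 = -2*(4 + 5*(4 + 5))/(4 + 5)*104 + 16 = -2*(4 + 5*9)/9*104 + 16 = -2*(4 + 45)/9*104 + 16 = -2*49/9*104 + 16 = -98/9*104 + 16 = -10192/9 + 16 = -10048/9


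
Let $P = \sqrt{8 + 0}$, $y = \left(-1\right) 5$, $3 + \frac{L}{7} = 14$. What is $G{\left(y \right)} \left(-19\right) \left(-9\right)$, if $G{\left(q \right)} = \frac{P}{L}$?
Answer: $\frac{342 \sqrt{2}}{77} \approx 6.2813$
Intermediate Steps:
$L = 77$ ($L = -21 + 7 \cdot 14 = -21 + 98 = 77$)
$y = -5$
$P = 2 \sqrt{2}$ ($P = \sqrt{8} = 2 \sqrt{2} \approx 2.8284$)
$G{\left(q \right)} = \frac{2 \sqrt{2}}{77}$
$G{\left(y \right)} \left(-19\right) \left(-9\right) = \frac{2 \sqrt{2}}{77} \left(-19\right) \left(-9\right) = - \frac{38 \sqrt{2}}{77} \left(-9\right) = \frac{342 \sqrt{2}}{77}$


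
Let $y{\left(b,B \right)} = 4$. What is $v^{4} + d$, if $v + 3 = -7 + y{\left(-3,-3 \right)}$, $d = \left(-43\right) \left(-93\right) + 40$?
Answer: $5335$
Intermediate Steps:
$d = 4039$ ($d = 3999 + 40 = 4039$)
$v = -6$ ($v = -3 + \left(-7 + 4\right) = -3 - 3 = -6$)
$v^{4} + d = \left(-6\right)^{4} + 4039 = 1296 + 4039 = 5335$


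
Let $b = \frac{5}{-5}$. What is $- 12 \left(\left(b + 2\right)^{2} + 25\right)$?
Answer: $-312$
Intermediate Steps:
$b = -1$ ($b = 5 \left(- \frac{1}{5}\right) = -1$)
$- 12 \left(\left(b + 2\right)^{2} + 25\right) = - 12 \left(\left(-1 + 2\right)^{2} + 25\right) = - 12 \left(1^{2} + 25\right) = - 12 \left(1 + 25\right) = \left(-12\right) 26 = -312$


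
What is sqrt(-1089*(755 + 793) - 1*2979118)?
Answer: 683*I*sqrt(10) ≈ 2159.8*I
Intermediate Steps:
sqrt(-1089*(755 + 793) - 1*2979118) = sqrt(-1089*1548 - 2979118) = sqrt(-1685772 - 2979118) = sqrt(-4664890) = 683*I*sqrt(10)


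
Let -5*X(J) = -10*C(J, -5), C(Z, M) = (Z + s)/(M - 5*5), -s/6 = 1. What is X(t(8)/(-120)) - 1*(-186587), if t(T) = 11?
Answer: 335857331/1800 ≈ 1.8659e+5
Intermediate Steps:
s = -6 (s = -6*1 = -6)
C(Z, M) = (-6 + Z)/(-25 + M) (C(Z, M) = (Z - 6)/(M - 5*5) = (-6 + Z)/(M - 25) = (-6 + Z)/(-25 + M))
X(J) = 2/5 - J/15 (X(J) = -(-2)*(-6 + J)/(-25 - 5) = -(-2)*(-6 + J)/(-30) = -(-2)*(-(-6 + J)/30) = -(-2)*(1/5 - J/30) = -(-2 + J/3)/5 = 2/5 - J/15)
X(t(8)/(-120)) - 1*(-186587) = (2/5 - 11/(15*(-120))) - 1*(-186587) = (2/5 - 11*(-1)/(15*120)) + 186587 = (2/5 - 1/15*(-11/120)) + 186587 = (2/5 + 11/1800) + 186587 = 731/1800 + 186587 = 335857331/1800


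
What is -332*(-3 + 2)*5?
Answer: 1660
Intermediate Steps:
-332*(-3 + 2)*5 = -(-332)*5 = -332*(-5) = 1660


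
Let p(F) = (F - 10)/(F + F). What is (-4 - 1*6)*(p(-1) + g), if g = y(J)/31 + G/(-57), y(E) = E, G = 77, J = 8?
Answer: -77875/1767 ≈ -44.072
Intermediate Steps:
p(F) = (-10 + F)/(2*F) (p(F) = (-10 + F)/((2*F)) = (-10 + F)*(1/(2*F)) = (-10 + F)/(2*F))
g = -1931/1767 (g = 8/31 + 77/(-57) = 8*(1/31) + 77*(-1/57) = 8/31 - 77/57 = -1931/1767 ≈ -1.0928)
(-4 - 1*6)*(p(-1) + g) = (-4 - 1*6)*((1/2)*(-10 - 1)/(-1) - 1931/1767) = (-4 - 6)*((1/2)*(-1)*(-11) - 1931/1767) = -10*(11/2 - 1931/1767) = -10*15575/3534 = -77875/1767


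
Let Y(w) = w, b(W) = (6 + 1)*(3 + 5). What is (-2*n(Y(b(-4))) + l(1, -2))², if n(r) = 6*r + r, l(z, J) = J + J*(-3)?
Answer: 608400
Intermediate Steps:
b(W) = 56 (b(W) = 7*8 = 56)
l(z, J) = -2*J (l(z, J) = J - 3*J = -2*J)
n(r) = 7*r
(-2*n(Y(b(-4))) + l(1, -2))² = (-14*56 - 2*(-2))² = (-2*392 + 4)² = (-784 + 4)² = (-780)² = 608400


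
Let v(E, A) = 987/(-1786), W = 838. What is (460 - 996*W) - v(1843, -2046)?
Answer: -31699123/38 ≈ -8.3419e+5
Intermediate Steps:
v(E, A) = -21/38 (v(E, A) = 987*(-1/1786) = -21/38)
(460 - 996*W) - v(1843, -2046) = (460 - 996*838) - 1*(-21/38) = (460 - 834648) + 21/38 = -834188 + 21/38 = -31699123/38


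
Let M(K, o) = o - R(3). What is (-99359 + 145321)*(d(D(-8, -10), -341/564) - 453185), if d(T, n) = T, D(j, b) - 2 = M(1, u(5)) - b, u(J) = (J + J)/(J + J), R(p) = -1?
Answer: -20828645502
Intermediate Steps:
u(J) = 1 (u(J) = (2*J)/((2*J)) = (2*J)*(1/(2*J)) = 1)
M(K, o) = 1 + o (M(K, o) = o - 1*(-1) = o + 1 = 1 + o)
D(j, b) = 4 - b (D(j, b) = 2 + ((1 + 1) - b) = 2 + (2 - b) = 4 - b)
(-99359 + 145321)*(d(D(-8, -10), -341/564) - 453185) = (-99359 + 145321)*((4 - 1*(-10)) - 453185) = 45962*((4 + 10) - 453185) = 45962*(14 - 453185) = 45962*(-453171) = -20828645502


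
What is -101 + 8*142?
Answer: 1035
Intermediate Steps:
-101 + 8*142 = -101 + 1136 = 1035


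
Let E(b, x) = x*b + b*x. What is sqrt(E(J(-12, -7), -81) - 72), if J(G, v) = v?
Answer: 3*sqrt(118) ≈ 32.588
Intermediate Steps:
E(b, x) = 2*b*x (E(b, x) = b*x + b*x = 2*b*x)
sqrt(E(J(-12, -7), -81) - 72) = sqrt(2*(-7)*(-81) - 72) = sqrt(1134 - 72) = sqrt(1062) = 3*sqrt(118)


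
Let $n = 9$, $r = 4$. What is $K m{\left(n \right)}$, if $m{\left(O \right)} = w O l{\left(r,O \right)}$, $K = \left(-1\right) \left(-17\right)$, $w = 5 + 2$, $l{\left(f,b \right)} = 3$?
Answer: $3213$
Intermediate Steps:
$w = 7$
$K = 17$
$m{\left(O \right)} = 21 O$ ($m{\left(O \right)} = 7 O 3 = 21 O$)
$K m{\left(n \right)} = 17 \cdot 21 \cdot 9 = 17 \cdot 189 = 3213$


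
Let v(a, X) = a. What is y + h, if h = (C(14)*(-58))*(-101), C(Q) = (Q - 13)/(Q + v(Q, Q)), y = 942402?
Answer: 13196557/14 ≈ 9.4261e+5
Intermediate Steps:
C(Q) = (-13 + Q)/(2*Q) (C(Q) = (Q - 13)/(Q + Q) = (-13 + Q)/((2*Q)) = (-13 + Q)*(1/(2*Q)) = (-13 + Q)/(2*Q))
h = 2929/14 (h = (((½)*(-13 + 14)/14)*(-58))*(-101) = (((½)*(1/14)*1)*(-58))*(-101) = ((1/28)*(-58))*(-101) = -29/14*(-101) = 2929/14 ≈ 209.21)
y + h = 942402 + 2929/14 = 13196557/14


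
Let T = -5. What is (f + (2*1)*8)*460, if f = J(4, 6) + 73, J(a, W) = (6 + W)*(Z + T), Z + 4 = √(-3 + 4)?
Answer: -3220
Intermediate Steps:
Z = -3 (Z = -4 + √(-3 + 4) = -4 + √1 = -4 + 1 = -3)
J(a, W) = -48 - 8*W (J(a, W) = (6 + W)*(-3 - 5) = (6 + W)*(-8) = -48 - 8*W)
f = -23 (f = (-48 - 8*6) + 73 = (-48 - 48) + 73 = -96 + 73 = -23)
(f + (2*1)*8)*460 = (-23 + (2*1)*8)*460 = (-23 + 2*8)*460 = (-23 + 16)*460 = -7*460 = -3220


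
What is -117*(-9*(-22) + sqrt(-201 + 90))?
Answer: -23166 - 117*I*sqrt(111) ≈ -23166.0 - 1232.7*I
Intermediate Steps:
-117*(-9*(-22) + sqrt(-201 + 90)) = -117*(198 + sqrt(-111)) = -117*(198 + I*sqrt(111)) = -23166 - 117*I*sqrt(111)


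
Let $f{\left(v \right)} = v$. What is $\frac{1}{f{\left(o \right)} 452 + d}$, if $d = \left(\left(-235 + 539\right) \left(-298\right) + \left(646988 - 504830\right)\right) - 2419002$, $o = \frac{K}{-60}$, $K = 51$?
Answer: $- \frac{5}{11839101} \approx -4.2233 \cdot 10^{-7}$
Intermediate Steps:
$o = - \frac{17}{20}$ ($o = \frac{51}{-60} = 51 \left(- \frac{1}{60}\right) = - \frac{17}{20} \approx -0.85$)
$d = -2367436$ ($d = \left(304 \left(-298\right) + \left(646988 - 504830\right)\right) - 2419002 = \left(-90592 + 142158\right) - 2419002 = 51566 - 2419002 = -2367436$)
$\frac{1}{f{\left(o \right)} 452 + d} = \frac{1}{\left(- \frac{17}{20}\right) 452 - 2367436} = \frac{1}{- \frac{1921}{5} - 2367436} = \frac{1}{- \frac{11839101}{5}} = - \frac{5}{11839101}$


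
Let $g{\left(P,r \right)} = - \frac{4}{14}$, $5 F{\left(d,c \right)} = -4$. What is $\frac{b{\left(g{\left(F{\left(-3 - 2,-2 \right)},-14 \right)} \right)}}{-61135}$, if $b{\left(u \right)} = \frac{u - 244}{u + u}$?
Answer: $- \frac{171}{24454} \approx -0.0069927$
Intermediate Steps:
$F{\left(d,c \right)} = - \frac{4}{5}$ ($F{\left(d,c \right)} = \frac{1}{5} \left(-4\right) = - \frac{4}{5}$)
$g{\left(P,r \right)} = - \frac{2}{7}$ ($g{\left(P,r \right)} = \left(-4\right) \frac{1}{14} = - \frac{2}{7}$)
$b{\left(u \right)} = \frac{-244 + u}{2 u}$
$\frac{b{\left(g{\left(F{\left(-3 - 2,-2 \right)},-14 \right)} \right)}}{-61135} = \frac{\frac{1}{2} \frac{1}{- \frac{2}{7}} \left(-244 - \frac{2}{7}\right)}{-61135} = \frac{1}{2} \left(- \frac{7}{2}\right) \left(- \frac{1710}{7}\right) \left(- \frac{1}{61135}\right) = \frac{855}{2} \left(- \frac{1}{61135}\right) = - \frac{171}{24454}$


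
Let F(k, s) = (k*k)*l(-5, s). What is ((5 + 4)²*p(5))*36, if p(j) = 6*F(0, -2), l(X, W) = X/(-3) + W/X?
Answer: 0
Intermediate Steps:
l(X, W) = -X/3 + W/X (l(X, W) = X*(-⅓) + W/X = -X/3 + W/X)
F(k, s) = k²*(5/3 - s/5) (F(k, s) = (k*k)*(-⅓*(-5) + s/(-5)) = k²*(5/3 + s*(-⅕)) = k²*(5/3 - s/5))
p(j) = 0 (p(j) = 6*((1/15)*0²*(25 - 3*(-2))) = 6*((1/15)*0*(25 + 6)) = 6*((1/15)*0*31) = 6*0 = 0)
((5 + 4)²*p(5))*36 = ((5 + 4)²*0)*36 = (9²*0)*36 = (81*0)*36 = 0*36 = 0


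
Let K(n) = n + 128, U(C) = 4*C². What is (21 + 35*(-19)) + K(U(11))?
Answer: -32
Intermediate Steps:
K(n) = 128 + n
(21 + 35*(-19)) + K(U(11)) = (21 + 35*(-19)) + (128 + 4*11²) = (21 - 665) + (128 + 4*121) = -644 + (128 + 484) = -644 + 612 = -32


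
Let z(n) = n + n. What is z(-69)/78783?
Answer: -46/26261 ≈ -0.0017516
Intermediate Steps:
z(n) = 2*n
z(-69)/78783 = (2*(-69))/78783 = -138*1/78783 = -46/26261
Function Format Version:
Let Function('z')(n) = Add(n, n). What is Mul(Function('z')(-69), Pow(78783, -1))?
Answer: Rational(-46, 26261) ≈ -0.0017516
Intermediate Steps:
Function('z')(n) = Mul(2, n)
Mul(Function('z')(-69), Pow(78783, -1)) = Mul(Mul(2, -69), Pow(78783, -1)) = Mul(-138, Rational(1, 78783)) = Rational(-46, 26261)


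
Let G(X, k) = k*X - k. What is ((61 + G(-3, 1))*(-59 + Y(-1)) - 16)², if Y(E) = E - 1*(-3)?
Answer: 10660225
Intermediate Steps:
Y(E) = 3 + E (Y(E) = E + 3 = 3 + E)
G(X, k) = -k + X*k (G(X, k) = X*k - k = -k + X*k)
((61 + G(-3, 1))*(-59 + Y(-1)) - 16)² = ((61 + 1*(-1 - 3))*(-59 + (3 - 1)) - 16)² = ((61 + 1*(-4))*(-59 + 2) - 16)² = ((61 - 4)*(-57) - 16)² = (57*(-57) - 16)² = (-3249 - 16)² = (-3265)² = 10660225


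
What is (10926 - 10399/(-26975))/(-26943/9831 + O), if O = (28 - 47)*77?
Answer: -137980074139/18509597600 ≈ -7.4545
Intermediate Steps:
O = -1463 (O = -19*77 = -1463)
(10926 - 10399/(-26975))/(-26943/9831 + O) = (10926 - 10399/(-26975))/(-26943/9831 - 1463) = (10926 - 10399*(-1/26975))/(-26943*1/9831 - 1463) = (10926 + 10399/26975)/(-8981/3277 - 1463) = 294739249/(26975*(-4803232/3277)) = (294739249/26975)*(-3277/4803232) = -137980074139/18509597600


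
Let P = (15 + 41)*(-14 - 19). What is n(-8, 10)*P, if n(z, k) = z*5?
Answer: 73920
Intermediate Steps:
n(z, k) = 5*z
P = -1848 (P = 56*(-33) = -1848)
n(-8, 10)*P = (5*(-8))*(-1848) = -40*(-1848) = 73920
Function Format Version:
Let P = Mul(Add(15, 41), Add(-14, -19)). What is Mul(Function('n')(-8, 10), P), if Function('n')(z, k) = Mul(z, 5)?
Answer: 73920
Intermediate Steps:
Function('n')(z, k) = Mul(5, z)
P = -1848 (P = Mul(56, -33) = -1848)
Mul(Function('n')(-8, 10), P) = Mul(Mul(5, -8), -1848) = Mul(-40, -1848) = 73920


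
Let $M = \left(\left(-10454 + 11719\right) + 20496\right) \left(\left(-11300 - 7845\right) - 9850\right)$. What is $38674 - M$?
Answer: $630998869$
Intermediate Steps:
$M = -630960195$ ($M = \left(1265 + 20496\right) \left(-19145 - 9850\right) = 21761 \left(-28995\right) = -630960195$)
$38674 - M = 38674 - -630960195 = 38674 + 630960195 = 630998869$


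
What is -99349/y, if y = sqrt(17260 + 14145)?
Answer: -99349*sqrt(31405)/31405 ≈ -560.61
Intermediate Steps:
y = sqrt(31405) ≈ 177.21
-99349/y = -99349*sqrt(31405)/31405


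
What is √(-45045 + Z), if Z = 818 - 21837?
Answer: 4*I*√4129 ≈ 257.03*I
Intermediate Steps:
Z = -21019
√(-45045 + Z) = √(-45045 - 21019) = √(-66064) = 4*I*√4129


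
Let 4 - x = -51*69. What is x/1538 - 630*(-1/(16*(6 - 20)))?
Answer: -6421/12304 ≈ -0.52186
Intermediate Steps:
x = 3523 (x = 4 - (-51)*69 = 4 - 1*(-3519) = 4 + 3519 = 3523)
x/1538 - 630*(-1/(16*(6 - 20))) = 3523/1538 - 630*(-1/(16*(6 - 20))) = 3523*(1/1538) - 630/((-14*(-16))) = 3523/1538 - 630/224 = 3523/1538 - 630*1/224 = 3523/1538 - 45/16 = -6421/12304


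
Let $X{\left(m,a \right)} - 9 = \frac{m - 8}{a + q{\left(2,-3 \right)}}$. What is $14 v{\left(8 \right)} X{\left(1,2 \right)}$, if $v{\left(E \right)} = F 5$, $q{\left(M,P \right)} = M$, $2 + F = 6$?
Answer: $2030$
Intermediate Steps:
$F = 4$ ($F = -2 + 6 = 4$)
$v{\left(E \right)} = 20$ ($v{\left(E \right)} = 4 \cdot 5 = 20$)
$X{\left(m,a \right)} = 9 + \frac{-8 + m}{2 + a}$ ($X{\left(m,a \right)} = 9 + \frac{m - 8}{a + 2} = 9 + \frac{-8 + m}{2 + a}$)
$14 v{\left(8 \right)} X{\left(1,2 \right)} = 14 \cdot 20 \frac{10 + 1 + 9 \cdot 2}{2 + 2} = 280 \frac{10 + 1 + 18}{4} = 280 \cdot \frac{1}{4} \cdot 29 = 280 \cdot \frac{29}{4} = 2030$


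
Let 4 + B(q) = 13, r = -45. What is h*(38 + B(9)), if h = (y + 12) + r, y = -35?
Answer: -3196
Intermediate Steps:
B(q) = 9 (B(q) = -4 + 13 = 9)
h = -68 (h = (-35 + 12) - 45 = -23 - 45 = -68)
h*(38 + B(9)) = -68*(38 + 9) = -68*47 = -3196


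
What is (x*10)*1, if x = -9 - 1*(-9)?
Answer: 0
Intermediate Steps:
x = 0 (x = -9 + 9 = 0)
(x*10)*1 = (0*10)*1 = 0*1 = 0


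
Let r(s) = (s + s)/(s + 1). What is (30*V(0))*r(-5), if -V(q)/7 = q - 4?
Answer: 2100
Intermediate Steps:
V(q) = 28 - 7*q (V(q) = -7*(q - 4) = -7*(-4 + q) = 28 - 7*q)
r(s) = 2*s/(1 + s) (r(s) = (2*s)/(1 + s) = 2*s/(1 + s))
(30*V(0))*r(-5) = (30*(28 - 7*0))*(2*(-5)/(1 - 5)) = (30*(28 + 0))*(2*(-5)/(-4)) = (30*28)*(2*(-5)*(-¼)) = 840*(5/2) = 2100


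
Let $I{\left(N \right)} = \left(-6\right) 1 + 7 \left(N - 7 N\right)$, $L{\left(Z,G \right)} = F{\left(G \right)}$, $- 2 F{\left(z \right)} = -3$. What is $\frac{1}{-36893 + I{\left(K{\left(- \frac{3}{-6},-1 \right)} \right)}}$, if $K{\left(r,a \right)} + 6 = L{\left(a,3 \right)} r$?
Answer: $- \frac{2}{73357} \approx -2.7264 \cdot 10^{-5}$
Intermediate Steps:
$F{\left(z \right)} = \frac{3}{2}$ ($F{\left(z \right)} = \left(- \frac{1}{2}\right) \left(-3\right) = \frac{3}{2}$)
$L{\left(Z,G \right)} = \frac{3}{2}$
$K{\left(r,a \right)} = -6 + \frac{3 r}{2}$
$I{\left(N \right)} = -6 - 42 N$ ($I{\left(N \right)} = -6 + 7 \left(- 6 N\right) = -6 - 42 N$)
$\frac{1}{-36893 + I{\left(K{\left(- \frac{3}{-6},-1 \right)} \right)}} = \frac{1}{-36893 - \left(6 + 42 \left(-6 + \frac{3 \left(- \frac{3}{-6}\right)}{2}\right)\right)} = \frac{1}{-36893 - \left(6 + 42 \left(-6 + \frac{3 \left(\left(-3\right) \left(- \frac{1}{6}\right)\right)}{2}\right)\right)} = \frac{1}{-36893 - \left(6 + 42 \left(-6 + \frac{3}{2} \cdot \frac{1}{2}\right)\right)} = \frac{1}{-36893 - \left(6 + 42 \left(-6 + \frac{3}{4}\right)\right)} = \frac{1}{-36893 - - \frac{429}{2}} = \frac{1}{-36893 + \left(-6 + \frac{441}{2}\right)} = \frac{1}{-36893 + \frac{429}{2}} = \frac{1}{- \frac{73357}{2}} = - \frac{2}{73357}$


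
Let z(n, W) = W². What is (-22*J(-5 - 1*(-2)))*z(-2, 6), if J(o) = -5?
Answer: 3960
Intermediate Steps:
(-22*J(-5 - 1*(-2)))*z(-2, 6) = -22*(-5)*6² = 110*36 = 3960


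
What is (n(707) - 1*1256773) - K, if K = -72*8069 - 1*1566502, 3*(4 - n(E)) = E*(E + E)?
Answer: 1672405/3 ≈ 5.5747e+5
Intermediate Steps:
n(E) = 4 - 2*E**2/3 (n(E) = 4 - E*(E + E)/3 = 4 - E*2*E/3 = 4 - 2*E**2/3)
K = -2147470 (K = -580968 - 1566502 = -2147470)
(n(707) - 1*1256773) - K = ((4 - 2/3*707**2) - 1*1256773) - 1*(-2147470) = ((4 - 2/3*499849) - 1256773) + 2147470 = ((4 - 999698/3) - 1256773) + 2147470 = (-999686/3 - 1256773) + 2147470 = -4770005/3 + 2147470 = 1672405/3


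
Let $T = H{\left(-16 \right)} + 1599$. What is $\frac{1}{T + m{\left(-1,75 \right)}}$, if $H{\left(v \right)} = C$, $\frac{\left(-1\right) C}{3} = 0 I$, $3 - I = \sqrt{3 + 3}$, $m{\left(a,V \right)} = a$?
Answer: $\frac{1}{1598} \approx 0.00062578$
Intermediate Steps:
$I = 3 - \sqrt{6}$ ($I = 3 - \sqrt{3 + 3} = 3 - \sqrt{6} \approx 0.55051$)
$C = 0$ ($C = - 3 \cdot 0 \left(3 - \sqrt{6}\right) = \left(-3\right) 0 = 0$)
$H{\left(v \right)} = 0$
$T = 1599$ ($T = 0 + 1599 = 1599$)
$\frac{1}{T + m{\left(-1,75 \right)}} = \frac{1}{1599 - 1} = \frac{1}{1598}$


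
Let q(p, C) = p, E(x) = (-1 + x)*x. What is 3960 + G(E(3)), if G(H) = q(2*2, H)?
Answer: 3964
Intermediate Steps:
E(x) = x*(-1 + x)
G(H) = 4 (G(H) = 2*2 = 4)
3960 + G(E(3)) = 3960 + 4 = 3964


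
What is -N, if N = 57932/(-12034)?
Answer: 28966/6017 ≈ 4.8140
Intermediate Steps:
N = -28966/6017 (N = 57932*(-1/12034) = -28966/6017 ≈ -4.8140)
-N = -1*(-28966/6017) = 28966/6017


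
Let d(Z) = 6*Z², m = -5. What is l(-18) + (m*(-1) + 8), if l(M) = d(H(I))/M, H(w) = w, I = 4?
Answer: 23/3 ≈ 7.6667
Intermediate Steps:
l(M) = 96/M (l(M) = (6*4²)/M = (6*16)/M = 96/M)
l(-18) + (m*(-1) + 8) = 96/(-18) + (-5*(-1) + 8) = 96*(-1/18) + (5 + 8) = -16/3 + 13 = 23/3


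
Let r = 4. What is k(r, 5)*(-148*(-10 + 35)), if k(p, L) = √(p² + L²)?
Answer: -3700*√41 ≈ -23692.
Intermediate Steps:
k(p, L) = √(L² + p²)
k(r, 5)*(-148*(-10 + 35)) = √(5² + 4²)*(-148*(-10 + 35)) = √(25 + 16)*(-148*25) = √41*(-3700) = -3700*√41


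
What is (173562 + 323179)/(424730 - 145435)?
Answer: 496741/279295 ≈ 1.7786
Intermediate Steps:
(173562 + 323179)/(424730 - 145435) = 496741/279295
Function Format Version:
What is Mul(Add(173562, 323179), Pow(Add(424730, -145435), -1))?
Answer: Rational(496741, 279295) ≈ 1.7786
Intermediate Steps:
Mul(Add(173562, 323179), Pow(Add(424730, -145435), -1)) = Mul(496741, Pow(279295, -1)) = Mul(496741, Rational(1, 279295)) = Rational(496741, 279295)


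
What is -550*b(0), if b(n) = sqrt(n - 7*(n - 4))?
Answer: -1100*sqrt(7) ≈ -2910.3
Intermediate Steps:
b(n) = sqrt(28 - 6*n) (b(n) = sqrt(n - 7*(-4 + n)) = sqrt(n + (28 - 7*n)) = sqrt(28 - 6*n))
-550*b(0) = -550*sqrt(28 - 6*0) = -550*sqrt(28 + 0) = -1100*sqrt(7)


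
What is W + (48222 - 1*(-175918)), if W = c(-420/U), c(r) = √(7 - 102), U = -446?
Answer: 224140 + I*√95 ≈ 2.2414e+5 + 9.7468*I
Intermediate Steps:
c(r) = I*√95 (c(r) = √(-95) = I*√95)
W = I*√95 ≈ 9.7468*I
W + (48222 - 1*(-175918)) = I*√95 + (48222 - 1*(-175918)) = I*√95 + (48222 + 175918) = I*√95 + 224140 = 224140 + I*√95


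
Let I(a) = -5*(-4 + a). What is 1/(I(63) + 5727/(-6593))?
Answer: -6593/1950662 ≈ -0.0033799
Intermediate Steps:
I(a) = 20 - 5*a
1/(I(63) + 5727/(-6593)) = 1/((20 - 5*63) + 5727/(-6593)) = 1/((20 - 315) + 5727*(-1/6593)) = 1/(-295 - 5727/6593) = 1/(-1950662/6593) = -6593/1950662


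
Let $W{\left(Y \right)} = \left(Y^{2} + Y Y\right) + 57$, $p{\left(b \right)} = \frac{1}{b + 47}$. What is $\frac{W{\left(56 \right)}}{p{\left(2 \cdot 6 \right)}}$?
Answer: $373411$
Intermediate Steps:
$p{\left(b \right)} = \frac{1}{47 + b}$
$W{\left(Y \right)} = 57 + 2 Y^{2}$ ($W{\left(Y \right)} = \left(Y^{2} + Y^{2}\right) + 57 = 2 Y^{2} + 57 = 57 + 2 Y^{2}$)
$\frac{W{\left(56 \right)}}{p{\left(2 \cdot 6 \right)}} = \frac{57 + 2 \cdot 56^{2}}{\frac{1}{47 + 2 \cdot 6}} = \frac{57 + 2 \cdot 3136}{\frac{1}{47 + 12}} = \frac{57 + 6272}{\frac{1}{59}} = 6329 \frac{1}{\frac{1}{59}} = 6329 \cdot 59 = 373411$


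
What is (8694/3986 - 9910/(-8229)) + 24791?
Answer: 406637764120/16400397 ≈ 24794.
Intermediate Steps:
(8694/3986 - 9910/(-8229)) + 24791 = (8694*(1/3986) - 9910*(-1/8229)) + 24791 = (4347/1993 + 9910/8229) + 24791 = 55522093/16400397 + 24791 = 406637764120/16400397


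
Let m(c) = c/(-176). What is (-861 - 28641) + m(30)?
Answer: -2596191/88 ≈ -29502.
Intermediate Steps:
m(c) = -c/176 (m(c) = c*(-1/176) = -c/176)
(-861 - 28641) + m(30) = (-861 - 28641) - 1/176*30 = -29502 - 15/88 = -2596191/88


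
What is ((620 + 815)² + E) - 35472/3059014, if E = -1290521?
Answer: 1175738131192/1529507 ≈ 7.6870e+5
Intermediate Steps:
((620 + 815)² + E) - 35472/3059014 = ((620 + 815)² - 1290521) - 35472/3059014 = (1435² - 1290521) - 35472*1/3059014 = (2059225 - 1290521) - 17736/1529507 = 768704 - 17736/1529507 = 1175738131192/1529507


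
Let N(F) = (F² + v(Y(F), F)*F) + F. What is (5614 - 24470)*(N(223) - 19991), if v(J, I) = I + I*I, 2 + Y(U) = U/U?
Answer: -210607509992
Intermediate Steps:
Y(U) = -1 (Y(U) = -2 + U/U = -2 + 1 = -1)
v(J, I) = I + I²
N(F) = F + F² + F²*(1 + F) (N(F) = (F² + (F*(1 + F))*F) + F = (F² + F²*(1 + F)) + F = F + F² + F²*(1 + F))
(5614 - 24470)*(N(223) - 19991) = (5614 - 24470)*(223*(1 + 223 + 223*(1 + 223)) - 19991) = -18856*(223*(1 + 223 + 223*224) - 19991) = -18856*(223*(1 + 223 + 49952) - 19991) = -18856*(223*50176 - 19991) = -18856*(11189248 - 19991) = -18856*11169257 = -210607509992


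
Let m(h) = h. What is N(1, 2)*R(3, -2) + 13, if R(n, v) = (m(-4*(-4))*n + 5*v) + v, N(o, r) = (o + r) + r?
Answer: 193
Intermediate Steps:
N(o, r) = o + 2*r
R(n, v) = 6*v + 16*n (R(n, v) = ((-4*(-4))*n + 5*v) + v = (16*n + 5*v) + v = (5*v + 16*n) + v = 6*v + 16*n)
N(1, 2)*R(3, -2) + 13 = (1 + 2*2)*(6*(-2) + 16*3) + 13 = (1 + 4)*(-12 + 48) + 13 = 5*36 + 13 = 180 + 13 = 193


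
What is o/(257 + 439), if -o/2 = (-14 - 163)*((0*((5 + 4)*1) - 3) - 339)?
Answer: -10089/58 ≈ -173.95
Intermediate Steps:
o = -121068 (o = -2*(-14 - 163)*((0*((5 + 4)*1) - 3) - 339) = -(-354)*((0*(9*1) - 3) - 339) = -(-354)*((0*9 - 3) - 339) = -(-354)*((0 - 3) - 339) = -(-354)*(-3 - 339) = -(-354)*(-342) = -2*60534 = -121068)
o/(257 + 439) = -121068/(257 + 439) = -121068/696 = -121068*1/696 = -10089/58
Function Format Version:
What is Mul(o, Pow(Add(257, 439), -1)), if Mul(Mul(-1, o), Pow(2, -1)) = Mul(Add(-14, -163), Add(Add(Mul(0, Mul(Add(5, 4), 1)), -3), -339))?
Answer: Rational(-10089, 58) ≈ -173.95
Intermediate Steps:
o = -121068 (o = Mul(-2, Mul(Add(-14, -163), Add(Add(Mul(0, Mul(Add(5, 4), 1)), -3), -339))) = Mul(-2, Mul(-177, Add(Add(Mul(0, Mul(9, 1)), -3), -339))) = Mul(-2, Mul(-177, Add(Add(Mul(0, 9), -3), -339))) = Mul(-2, Mul(-177, Add(Add(0, -3), -339))) = Mul(-2, Mul(-177, Add(-3, -339))) = Mul(-2, Mul(-177, -342)) = Mul(-2, 60534) = -121068)
Mul(o, Pow(Add(257, 439), -1)) = Mul(-121068, Pow(Add(257, 439), -1)) = Mul(-121068, Pow(696, -1)) = Mul(-121068, Rational(1, 696)) = Rational(-10089, 58)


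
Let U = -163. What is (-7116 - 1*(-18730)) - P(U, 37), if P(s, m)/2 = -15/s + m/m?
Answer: 1892726/163 ≈ 11612.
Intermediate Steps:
P(s, m) = 2 - 30/s (P(s, m) = 2*(-15/s + m/m) = 2*(-15/s + 1) = 2*(1 - 15/s) = 2 - 30/s)
(-7116 - 1*(-18730)) - P(U, 37) = (-7116 - 1*(-18730)) - (2 - 30/(-163)) = (-7116 + 18730) - (2 - 30*(-1/163)) = 11614 - (2 + 30/163) = 11614 - 1*356/163 = 11614 - 356/163 = 1892726/163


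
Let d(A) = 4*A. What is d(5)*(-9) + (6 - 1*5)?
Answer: -179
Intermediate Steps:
d(5)*(-9) + (6 - 1*5) = (4*5)*(-9) + (6 - 1*5) = 20*(-9) + (6 - 5) = -180 + 1 = -179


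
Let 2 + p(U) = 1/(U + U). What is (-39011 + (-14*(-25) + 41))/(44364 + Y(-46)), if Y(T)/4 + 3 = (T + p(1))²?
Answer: -38620/53377 ≈ -0.72353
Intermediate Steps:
p(U) = -2 + 1/(2*U) (p(U) = -2 + 1/(U + U) = -2 + 1/(2*U))
Y(T) = -12 + 4*(-3/2 + T)² (Y(T) = -12 + 4*(T + (-2 + (½)/1))² = -12 + 4*(T + (-2 + (½)*1))² = -12 + 4*(T + (-2 + ½))² = -12 + 4*(T - 3/2)² = -12 + 4*(-3/2 + T)²)
(-39011 + (-14*(-25) + 41))/(44364 + Y(-46)) = (-39011 + (-14*(-25) + 41))/(44364 + (-12 + (-3 + 2*(-46))²)) = (-39011 + (350 + 41))/(44364 + (-12 + (-3 - 92)²)) = (-39011 + 391)/(44364 + (-12 + (-95)²)) = -38620/(44364 + (-12 + 9025)) = -38620/(44364 + 9013) = -38620/53377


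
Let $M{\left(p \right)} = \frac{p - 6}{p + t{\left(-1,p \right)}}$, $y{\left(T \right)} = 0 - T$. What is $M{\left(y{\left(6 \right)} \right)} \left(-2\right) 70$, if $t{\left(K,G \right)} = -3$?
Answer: $- \frac{560}{3} \approx -186.67$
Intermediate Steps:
$y{\left(T \right)} = - T$
$M{\left(p \right)} = \frac{-6 + p}{-3 + p}$ ($M{\left(p \right)} = \frac{p - 6}{p - 3} = \frac{-6 + p}{-3 + p}$)
$M{\left(y{\left(6 \right)} \right)} \left(-2\right) 70 = \frac{-6 - 6}{-3 - 6} \left(-2\right) 70 = \frac{1}{-9} \left(-12\right) \left(-2\right) 70 = \left(- \frac{1}{9}\right) \left(-12\right) \left(-2\right) 70 = \frac{4}{3} \left(-2\right) 70 = \left(- \frac{8}{3}\right) 70 = - \frac{560}{3}$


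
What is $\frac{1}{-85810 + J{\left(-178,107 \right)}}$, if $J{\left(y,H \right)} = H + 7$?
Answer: $- \frac{1}{85696} \approx -1.1669 \cdot 10^{-5}$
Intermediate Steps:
$J{\left(y,H \right)} = 7 + H$
$\frac{1}{-85810 + J{\left(-178,107 \right)}} = \frac{1}{-85810 + \left(7 + 107\right)} = \frac{1}{-85810 + 114} = \frac{1}{-85696} = - \frac{1}{85696}$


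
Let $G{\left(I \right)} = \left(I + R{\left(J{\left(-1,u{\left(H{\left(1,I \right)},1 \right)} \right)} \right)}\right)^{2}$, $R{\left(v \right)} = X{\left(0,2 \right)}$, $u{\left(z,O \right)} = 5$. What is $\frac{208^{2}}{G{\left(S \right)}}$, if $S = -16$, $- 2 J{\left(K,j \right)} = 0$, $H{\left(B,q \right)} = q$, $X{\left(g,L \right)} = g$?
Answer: $169$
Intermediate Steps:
$J{\left(K,j \right)} = 0$ ($J{\left(K,j \right)} = \left(- \frac{1}{2}\right) 0 = 0$)
$R{\left(v \right)} = 0$
$G{\left(I \right)} = I^{2}$ ($G{\left(I \right)} = \left(I + 0\right)^{2} = I^{2}$)
$\frac{208^{2}}{G{\left(S \right)}} = \frac{208^{2}}{\left(-16\right)^{2}} = \frac{43264}{256} = 43264 \cdot \frac{1}{256} = 169$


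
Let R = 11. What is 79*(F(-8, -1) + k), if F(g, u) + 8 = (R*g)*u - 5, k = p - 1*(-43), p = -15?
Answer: 8137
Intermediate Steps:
k = 28 (k = -15 - 1*(-43) = -15 + 43 = 28)
F(g, u) = -13 + 11*g*u (F(g, u) = -8 + ((11*g)*u - 5) = -8 + (11*g*u - 5) = -8 + (-5 + 11*g*u) = -13 + 11*g*u)
79*(F(-8, -1) + k) = 79*((-13 + 11*(-8)*(-1)) + 28) = 79*((-13 + 88) + 28) = 79*(75 + 28) = 79*103 = 8137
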